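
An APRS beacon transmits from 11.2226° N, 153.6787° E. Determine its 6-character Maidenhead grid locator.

Add 180° to longitude and 90° to latitude: 333.6787, 101.2226.
Field (20°×10°, letters A–R): 333.6787/20 → 16 → Q, 101.2226/10 → 10 → K; chars QK.
Square (2°×1°, digits 0–9): 13.6787/2 → 6, 1.2226/1 → 1; chars 61.
Subsquare (5′×2.5′, letters a–x): 1.6787/0.0833333 → 20 → u, 0.2226/0.0416667 → 5 → f; chars uf.

QK61uf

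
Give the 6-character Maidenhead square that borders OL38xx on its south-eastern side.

Longitude subsquare x = 23; +1 → 24, wraps to 0 = a, carry into square.
Longitude square 3; +1 → 4.
Latitude subsquare x = 23; −1 → 22 = w.

OL48aw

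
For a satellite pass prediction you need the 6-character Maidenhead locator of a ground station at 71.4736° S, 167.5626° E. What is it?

RB38sm

Add 180° to longitude and 90° to latitude: 347.5626, 18.5264.
Field: 347.5626/20 → 17 → R, 18.5264/10 → 1 → B; chars RB.
Square: 7.5626/2 → 3, 8.5264/1 → 8; chars 38.
Subsquare: 1.5626/0.0833333 → 18 → s, 0.5264/0.0416667 → 12 → m; chars sm.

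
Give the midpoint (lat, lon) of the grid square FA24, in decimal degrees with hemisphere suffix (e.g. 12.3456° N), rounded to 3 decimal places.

85.500° S, 75.000° W

Field F=5, A=0: +5·20° lon, +0·10° lat → SW at lon -80°, lat -90°.
Square 2, 4: +2·2° lon, +4·1° lat → SW at lon -76°, lat -86°.
Cell spans 2° lon × 1° lat. Centre is SW corner plus half of each.
latitude 85.500° S, longitude 75.000° W.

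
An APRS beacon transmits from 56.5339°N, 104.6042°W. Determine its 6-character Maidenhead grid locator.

DO76qm

Add 180° to longitude and 90° to latitude: 75.3958, 146.5339.
Field: 75.3958/20 → 3 → D, 146.5339/10 → 14 → O; chars DO.
Square: 15.3958/2 → 7, 6.5339/1 → 6; chars 76.
Subsquare: 1.3958/0.0833333 → 16 → q, 0.5339/0.0416667 → 12 → m; chars qm.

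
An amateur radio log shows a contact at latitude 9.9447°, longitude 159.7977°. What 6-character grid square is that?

Offset from 180°W / 90°S: lon 339.7977°, lat 99.9447°.
Field: 339.7977/20 → 16 → Q, 99.9447/10 → 9 → J; chars QJ.
Square: 19.7977/2 → 9, 9.9447/1 → 9; chars 99.
Subsquare: 1.7977/0.0833333 → 21 → v, 0.9447/0.0416667 → 22 → w; chars vw.

QJ99vw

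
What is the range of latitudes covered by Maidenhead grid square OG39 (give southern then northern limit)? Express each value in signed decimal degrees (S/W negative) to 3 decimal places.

-21.000, -20.000

Field O=14, G=6: +14·20° lon, +6·10° lat → SW at lon 100°, lat -30°.
Square 3, 9: +3·2° lon, +9·1° lat → SW at lon 106°, lat -21°.
Cell spans 2° lon × 1° lat.
south -21.000, north -20.000.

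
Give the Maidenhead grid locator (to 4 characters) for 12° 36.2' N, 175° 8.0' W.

Shift to the Maidenhead origin (180°W, 90°S): lon 4.87, lat 102.60.
Field: lon ⌊4.87/20⌋ = 0 → A; lat ⌊102.60/10⌋ = 10 → K.
Square: lon ⌊4.87/2⌋ = 2; lat ⌊2.60/1⌋ = 2.

AK22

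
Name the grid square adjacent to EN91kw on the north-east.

EN91lx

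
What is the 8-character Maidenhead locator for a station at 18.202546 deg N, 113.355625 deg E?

Shift to the Maidenhead origin (180°W, 90°S): lon 293.35563, lat 108.20255.
Field (20°×10°, letters A–R): lon ⌊293.35563/20⌋ = 14 → O; lat ⌊108.20255/10⌋ = 10 → K.
Square (2°×1°, digits 0–9): lon ⌊13.35563/2⌋ = 6; lat ⌊8.20255/1⌋ = 8.
Subsquare (5′×2.5′, letters a–x): lon ⌊1.35563/0.0833333⌋ = 16 → q; lat ⌊0.20255/0.0416667⌋ = 4 → e.
Extended square (30″×15″, digits 0–9): lon ⌊0.02229/0.00833333⌋ = 2; lat ⌊0.03588/0.00416667⌋ = 8.

OK68qe28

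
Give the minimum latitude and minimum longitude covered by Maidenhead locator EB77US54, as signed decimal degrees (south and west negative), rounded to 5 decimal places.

-72.23333, -84.29167

Field E=4, B=1: +4·20° lon, +1·10° lat → SW at lon -100°, lat -80°.
Square 7, 7: +7·2° lon, +7·1° lat → SW at lon -86°, lat -73°.
Subsquare u=20, s=18: +20·0.0833333° lon, +18·0.0416667° lat → SW at lon -84.3333°, lat -72.25°.
Extended square 5, 4: +5·0.00833333° lon, +4·0.00416667° lat → SW at lon -84.2917°, lat -72.2333°.
latitude -72.23333, longitude -84.29167.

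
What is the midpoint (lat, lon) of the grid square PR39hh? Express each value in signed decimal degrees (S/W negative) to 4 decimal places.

89.3125, 126.6250

Field P=15, R=17: +15·20° lon, +17·10° lat → SW at lon 120°, lat 80°.
Square 3, 9: +3·2° lon, +9·1° lat → SW at lon 126°, lat 89°.
Subsquare h=7, h=7: +7·0.0833333° lon, +7·0.0416667° lat → SW at lon 126.583°, lat 89.2917°.
Cell spans 0.0833333° lon × 0.0416667° lat. Centre is SW corner plus half of each.
latitude 89.3125, longitude 126.6250.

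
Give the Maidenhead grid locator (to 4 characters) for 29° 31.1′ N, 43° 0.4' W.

GL89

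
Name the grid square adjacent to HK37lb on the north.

HK37lc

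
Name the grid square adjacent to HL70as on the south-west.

HL60xr

Longitude subsquare a = 0; −1 → -1, wraps to 23 = x, carry into square.
Longitude square 7; −1 → 6.
Latitude subsquare s = 18; −1 → 17 = r.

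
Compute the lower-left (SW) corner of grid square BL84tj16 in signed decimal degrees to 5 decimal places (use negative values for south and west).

24.40000, -142.40833

Field B=1, L=11: +1·20° lon, +11·10° lat → SW at lon -160°, lat 20°.
Square 8, 4: +8·2° lon, +4·1° lat → SW at lon -144°, lat 24°.
Subsquare t=19, j=9: +19·0.0833333° lon, +9·0.0416667° lat → SW at lon -142.417°, lat 24.375°.
Extended square 1, 6: +1·0.00833333° lon, +6·0.00416667° lat → SW at lon -142.408°, lat 24.4°.
latitude 24.40000, longitude -142.40833.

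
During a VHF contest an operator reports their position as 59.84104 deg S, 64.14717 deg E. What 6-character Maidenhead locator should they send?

MD20bd

Add 180° to longitude and 90° to latitude: 244.1472, 30.1590.
Field (20°×10°, letters A–R): lon ⌊244.1472/20⌋ = 12 → M; lat ⌊30.1590/10⌋ = 3 → D.
Square (2°×1°, digits 0–9): lon ⌊4.1472/2⌋ = 2; lat ⌊0.1590/1⌋ = 0.
Subsquare (5′×2.5′, letters a–x): lon ⌊0.1472/0.0833333⌋ = 1 → b; lat ⌊0.1590/0.0416667⌋ = 3 → d.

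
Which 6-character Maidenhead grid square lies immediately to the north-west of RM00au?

QM90xv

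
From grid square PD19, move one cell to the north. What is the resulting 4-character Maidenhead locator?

PE10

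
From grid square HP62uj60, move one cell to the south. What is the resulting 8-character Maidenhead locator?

HP62ui69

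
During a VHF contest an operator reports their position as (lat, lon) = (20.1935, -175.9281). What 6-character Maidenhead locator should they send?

AL20ae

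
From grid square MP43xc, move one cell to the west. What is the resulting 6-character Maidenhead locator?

MP43wc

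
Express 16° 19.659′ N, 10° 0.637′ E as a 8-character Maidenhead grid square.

Offset from 180°W / 90°S: lon 190.01062°, lat 106.32765°.
Field: 190.01062/20 → 9 → J, 106.32765/10 → 10 → K; chars JK.
Square: 10.01062/2 → 5, 6.32765/1 → 6; chars 56.
Subsquare: 0.01062/0.0833333 → 0 → a, 0.32765/0.0416667 → 7 → h; chars ah.
Extended square: 0.01062/0.00833333 → 1, 0.03598/0.00416667 → 8; chars 18.

JK56ah18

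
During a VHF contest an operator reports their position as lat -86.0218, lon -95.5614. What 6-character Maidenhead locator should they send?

EA23fx

Add 180° to longitude and 90° to latitude: 84.4386, 3.9782.
Field: 84.4386/20 → 4 → E, 3.9782/10 → 0 → A; chars EA.
Square: 4.4386/2 → 2, 3.9782/1 → 3; chars 23.
Subsquare: 0.4386/0.0833333 → 5 → f, 0.9782/0.0416667 → 23 → x; chars fx.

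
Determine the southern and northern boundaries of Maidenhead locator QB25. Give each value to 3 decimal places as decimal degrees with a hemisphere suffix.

75.000° S, 74.000° S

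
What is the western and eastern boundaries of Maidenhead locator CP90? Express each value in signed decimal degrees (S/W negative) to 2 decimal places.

Field C=2, P=15: +2·20° lon, +15·10° lat → SW at lon -140°, lat 60°.
Square 9, 0: +9·2° lon, +0·1° lat → SW at lon -122°, lat 60°.
Cell spans 2° lon × 1° lat.
west -122.00, east -120.00.

-122.00, -120.00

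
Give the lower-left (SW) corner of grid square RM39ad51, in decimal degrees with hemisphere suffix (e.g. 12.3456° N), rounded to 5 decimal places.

39.12917° N, 166.04167° E

Field R=17, M=12: +17·20° lon, +12·10° lat → SW at lon 160°, lat 30°.
Square 3, 9: +3·2° lon, +9·1° lat → SW at lon 166°, lat 39°.
Subsquare a=0, d=3: +0·0.0833333° lon, +3·0.0416667° lat → SW at lon 166°, lat 39.125°.
Extended square 5, 1: +5·0.00833333° lon, +1·0.00416667° lat → SW at lon 166.042°, lat 39.1292°.
latitude 39.12917° N, longitude 166.04167° E.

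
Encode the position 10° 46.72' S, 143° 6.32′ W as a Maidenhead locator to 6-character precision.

BH89kf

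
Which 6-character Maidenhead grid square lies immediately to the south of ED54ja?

Latitude subsquare a = 0; −1 → -1, wraps to 23 = x, carry into square.
Latitude square 4; −1 → 3.
The longitude characters are unchanged.

ED53jx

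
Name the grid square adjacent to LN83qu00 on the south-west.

LN83pt99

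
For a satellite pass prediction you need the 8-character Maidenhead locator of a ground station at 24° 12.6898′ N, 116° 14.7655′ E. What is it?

Shift to the Maidenhead origin (180°W, 90°S): lon 296.24609, lat 114.21150.
Field: lon ⌊296.24609/20⌋ = 14 → O; lat ⌊114.21150/10⌋ = 11 → L.
Square: lon ⌊16.24609/2⌋ = 8; lat ⌊4.21150/1⌋ = 4.
Subsquare: lon ⌊0.24609/0.0833333⌋ = 2 → c; lat ⌊0.21150/0.0416667⌋ = 5 → f.
Extended square: lon ⌊0.07942/0.00833333⌋ = 9; lat ⌊0.00316/0.00416667⌋ = 0.

OL84cf90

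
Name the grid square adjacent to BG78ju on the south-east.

BG78kt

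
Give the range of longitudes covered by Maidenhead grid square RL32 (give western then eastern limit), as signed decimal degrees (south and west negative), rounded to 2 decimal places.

166.00, 168.00

Field R=17, L=11: +17·20° lon, +11·10° lat → SW at lon 160°, lat 20°.
Square 3, 2: +3·2° lon, +2·1° lat → SW at lon 166°, lat 22°.
Cell spans 2° lon × 1° lat.
west 166.00, east 168.00.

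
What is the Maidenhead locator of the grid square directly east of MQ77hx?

Longitude subsquare h = 7; +1 → 8 = i.
The latitude characters are unchanged.

MQ77ix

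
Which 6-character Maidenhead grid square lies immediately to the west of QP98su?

Longitude subsquare s = 18; −1 → 17 = r.
The latitude characters are unchanged.

QP98ru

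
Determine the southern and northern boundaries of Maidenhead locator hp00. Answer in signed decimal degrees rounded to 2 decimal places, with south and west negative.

Field H=7, P=15: +7·20° lon, +15·10° lat → SW at lon -40°, lat 60°.
Square 0, 0: +0·2° lon, +0·1° lat → SW at lon -40°, lat 60°.
Cell spans 2° lon × 1° lat.
south 60.00, north 61.00.

60.00, 61.00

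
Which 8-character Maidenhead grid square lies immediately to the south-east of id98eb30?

Longitude extended square 3; +1 → 4.
Latitude extended square 0; −1 → -1, wraps to 9, carry into subsquare.
Latitude subsquare b = 1; −1 → 0 = a.

ID98ea49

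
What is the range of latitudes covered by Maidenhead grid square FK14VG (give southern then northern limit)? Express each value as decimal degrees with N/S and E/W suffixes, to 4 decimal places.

Field F=5, K=10: +5·20° lon, +10·10° lat → SW at lon -80°, lat 10°.
Square 1, 4: +1·2° lon, +4·1° lat → SW at lon -78°, lat 14°.
Subsquare v=21, g=6: +21·0.0833333° lon, +6·0.0416667° lat → SW at lon -76.25°, lat 14.25°.
Cell spans 0.0833333° lon × 0.0416667° lat.
south 14.2500° N, north 14.2917° N.

14.2500° N, 14.2917° N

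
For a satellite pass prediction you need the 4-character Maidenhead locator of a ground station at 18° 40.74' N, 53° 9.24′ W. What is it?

GK38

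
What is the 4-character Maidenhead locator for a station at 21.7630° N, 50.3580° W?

GL41

Offset from 180°W / 90°S: lon 129.64°, lat 111.76°.
Field: lon ⌊129.64/20⌋ = 6 → G; lat ⌊111.76/10⌋ = 11 → L.
Square: lon ⌊9.64/2⌋ = 4; lat ⌊1.76/1⌋ = 1.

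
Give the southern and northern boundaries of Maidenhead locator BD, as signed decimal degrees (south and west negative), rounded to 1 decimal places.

-60.0, -50.0

Field B=1, D=3: +1·20° lon, +3·10° lat → SW at lon -160°, lat -60°.
Cell spans 20° lon × 10° lat.
south -60.0, north -50.0.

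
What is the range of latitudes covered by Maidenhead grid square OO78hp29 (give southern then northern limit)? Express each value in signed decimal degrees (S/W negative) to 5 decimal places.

Field O=14, O=14: +14·20° lon, +14·10° lat → SW at lon 100°, lat 50°.
Square 7, 8: +7·2° lon, +8·1° lat → SW at lon 114°, lat 58°.
Subsquare h=7, p=15: +7·0.0833333° lon, +15·0.0416667° lat → SW at lon 114.583°, lat 58.625°.
Extended square 2, 9: +2·0.00833333° lon, +9·0.00416667° lat → SW at lon 114.6°, lat 58.6625°.
Cell spans 0.00833333° lon × 0.00416667° lat.
south 58.66250, north 58.66667.

58.66250, 58.66667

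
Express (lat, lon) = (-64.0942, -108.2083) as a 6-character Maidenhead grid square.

DC55vv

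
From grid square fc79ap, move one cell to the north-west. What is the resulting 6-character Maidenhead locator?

FC69xq

Longitude subsquare a = 0; −1 → -1, wraps to 23 = x, carry into square.
Longitude square 7; −1 → 6.
Latitude subsquare p = 15; +1 → 16 = q.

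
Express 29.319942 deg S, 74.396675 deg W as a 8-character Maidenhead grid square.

FG20tq23

Add 180° to longitude and 90° to latitude: 105.60332, 60.68006.
Field (20°×10°, letters A–R): lon ⌊105.60332/20⌋ = 5 → F; lat ⌊60.68006/10⌋ = 6 → G.
Square (2°×1°, digits 0–9): lon ⌊5.60332/2⌋ = 2; lat ⌊0.68006/1⌋ = 0.
Subsquare (5′×2.5′, letters a–x): lon ⌊1.60332/0.0833333⌋ = 19 → t; lat ⌊0.68006/0.0416667⌋ = 16 → q.
Extended square (30″×15″, digits 0–9): lon ⌊0.01999/0.00833333⌋ = 2; lat ⌊0.01339/0.00416667⌋ = 3.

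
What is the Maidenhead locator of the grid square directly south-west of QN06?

Longitude square 0; −1 → -1, wraps to 9, carry into field.
Longitude field Q = 16; −1 → 15 = P.
Latitude square 6; −1 → 5.

PN95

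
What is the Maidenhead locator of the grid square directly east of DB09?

Longitude square 0; +1 → 1.
The latitude characters are unchanged.

DB19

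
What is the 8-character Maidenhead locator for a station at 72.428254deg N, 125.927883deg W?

CQ72ak82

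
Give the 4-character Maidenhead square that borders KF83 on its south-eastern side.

KF92

Longitude square 8; +1 → 9.
Latitude square 3; −1 → 2.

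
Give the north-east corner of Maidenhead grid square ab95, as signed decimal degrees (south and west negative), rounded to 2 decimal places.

-74.00, -160.00

Field A=0, B=1: +0·20° lon, +1·10° lat → SW at lon -180°, lat -80°.
Square 9, 5: +9·2° lon, +5·1° lat → SW at lon -162°, lat -75°.
Cell spans 2° lon × 1° lat. NE corner is SW corner plus one full cell.
latitude -74.00, longitude -160.00.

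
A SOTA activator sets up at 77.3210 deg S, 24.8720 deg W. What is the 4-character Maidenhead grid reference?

HB72

Offset from 180°W / 90°S: lon 155.13°, lat 12.68°.
Field (20°×10°, letters A–R): lon ⌊155.13/20⌋ = 7 → H; lat ⌊12.68/10⌋ = 1 → B.
Square (2°×1°, digits 0–9): lon ⌊15.13/2⌋ = 7; lat ⌊2.68/1⌋ = 2.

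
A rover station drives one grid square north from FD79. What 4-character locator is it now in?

FE70

Latitude square 9; +1 → 10, wraps to 0, carry into field.
Latitude field D = 3; +1 → 4 = E.
The longitude characters are unchanged.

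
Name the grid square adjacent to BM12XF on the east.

BM22af

Longitude subsquare x = 23; +1 → 24, wraps to 0 = a, carry into square.
Longitude square 1; +1 → 2.
The latitude characters are unchanged.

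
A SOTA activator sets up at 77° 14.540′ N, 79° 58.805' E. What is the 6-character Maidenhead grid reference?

Add 180° to longitude and 90° to latitude: 259.9801, 167.2423.
Field: lon ⌊259.9801/20⌋ = 12 → M; lat ⌊167.2423/10⌋ = 16 → Q.
Square: lon ⌊19.9801/2⌋ = 9; lat ⌊7.2423/1⌋ = 7.
Subsquare: lon ⌊1.9801/0.0833333⌋ = 23 → x; lat ⌊0.2423/0.0416667⌋ = 5 → f.

MQ97xf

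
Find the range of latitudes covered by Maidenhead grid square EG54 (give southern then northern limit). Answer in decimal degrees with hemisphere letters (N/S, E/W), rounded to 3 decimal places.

26.000° S, 25.000° S

Field E=4, G=6: +4·20° lon, +6·10° lat → SW at lon -100°, lat -30°.
Square 5, 4: +5·2° lon, +4·1° lat → SW at lon -90°, lat -26°.
Cell spans 2° lon × 1° lat.
south 26.000° S, north 25.000° S.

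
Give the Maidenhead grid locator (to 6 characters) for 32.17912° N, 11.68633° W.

IM42de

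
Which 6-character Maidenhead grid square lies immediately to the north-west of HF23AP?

HF13xq

Longitude subsquare a = 0; −1 → -1, wraps to 23 = x, carry into square.
Longitude square 2; −1 → 1.
Latitude subsquare p = 15; +1 → 16 = q.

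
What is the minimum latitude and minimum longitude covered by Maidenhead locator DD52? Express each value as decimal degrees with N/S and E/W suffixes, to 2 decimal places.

58.00° S, 110.00° W

Field D=3, D=3: +3·20° lon, +3·10° lat → SW at lon -120°, lat -60°.
Square 5, 2: +5·2° lon, +2·1° lat → SW at lon -110°, lat -58°.
latitude 58.00° S, longitude 110.00° W.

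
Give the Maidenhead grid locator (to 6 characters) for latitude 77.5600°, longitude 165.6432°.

RQ27tn

Shift to the Maidenhead origin (180°W, 90°S): lon 345.6432, lat 167.5600.
Field (20°×10°, letters A–R): 345.6432/20 → 17 → R, 167.5600/10 → 16 → Q; chars RQ.
Square (2°×1°, digits 0–9): 5.6432/2 → 2, 7.5600/1 → 7; chars 27.
Subsquare (5′×2.5′, letters a–x): 1.6432/0.0833333 → 19 → t, 0.5600/0.0416667 → 13 → n; chars tn.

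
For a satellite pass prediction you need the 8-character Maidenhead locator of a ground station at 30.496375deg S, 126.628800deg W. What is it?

CF69qm40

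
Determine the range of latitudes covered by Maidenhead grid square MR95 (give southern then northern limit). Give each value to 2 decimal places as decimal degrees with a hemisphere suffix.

Field M=12, R=17: +12·20° lon, +17·10° lat → SW at lon 60°, lat 80°.
Square 9, 5: +9·2° lon, +5·1° lat → SW at lon 78°, lat 85°.
Cell spans 2° lon × 1° lat.
south 85.00° N, north 86.00° N.

85.00° N, 86.00° N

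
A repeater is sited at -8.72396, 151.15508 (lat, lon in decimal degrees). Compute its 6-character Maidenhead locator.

QI51ng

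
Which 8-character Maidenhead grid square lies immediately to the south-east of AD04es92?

Longitude extended square 9; +1 → 10, wraps to 0, carry into subsquare.
Longitude subsquare e = 4; +1 → 5 = f.
Latitude extended square 2; −1 → 1.

AD04fs01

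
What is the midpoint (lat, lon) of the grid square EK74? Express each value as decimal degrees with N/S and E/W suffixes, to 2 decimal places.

Field E=4, K=10: +4·20° lon, +10·10° lat → SW at lon -100°, lat 10°.
Square 7, 4: +7·2° lon, +4·1° lat → SW at lon -86°, lat 14°.
Cell spans 2° lon × 1° lat. Centre is SW corner plus half of each.
latitude 14.50° N, longitude 85.00° W.

14.50° N, 85.00° W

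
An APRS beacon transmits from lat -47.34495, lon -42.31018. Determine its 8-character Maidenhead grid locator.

GE82up27

Add 180° to longitude and 90° to latitude: 137.68982, 42.65505.
Field: lon ⌊137.68982/20⌋ = 6 → G; lat ⌊42.65505/10⌋ = 4 → E.
Square: lon ⌊17.68982/2⌋ = 8; lat ⌊2.65505/1⌋ = 2.
Subsquare: lon ⌊1.68982/0.0833333⌋ = 20 → u; lat ⌊0.65505/0.0416667⌋ = 15 → p.
Extended square: lon ⌊0.02315/0.00833333⌋ = 2; lat ⌊0.03005/0.00416667⌋ = 7.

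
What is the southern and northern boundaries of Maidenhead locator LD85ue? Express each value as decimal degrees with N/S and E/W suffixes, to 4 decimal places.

54.8333° S, 54.7917° S

Field L=11, D=3: +11·20° lon, +3·10° lat → SW at lon 40°, lat -60°.
Square 8, 5: +8·2° lon, +5·1° lat → SW at lon 56°, lat -55°.
Subsquare u=20, e=4: +20·0.0833333° lon, +4·0.0416667° lat → SW at lon 57.6667°, lat -54.8333°.
Cell spans 0.0833333° lon × 0.0416667° lat.
south 54.8333° S, north 54.7917° S.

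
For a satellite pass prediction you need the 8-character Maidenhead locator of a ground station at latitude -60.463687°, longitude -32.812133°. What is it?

HC39om28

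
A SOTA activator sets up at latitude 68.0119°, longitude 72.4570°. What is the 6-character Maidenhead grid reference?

MP68fa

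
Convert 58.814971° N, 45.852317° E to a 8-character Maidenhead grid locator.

Offset from 180°W / 90°S: lon 225.85232°, lat 148.81497°.
Field: 225.85232/20 → 11 → L, 148.81497/10 → 14 → O; chars LO.
Square: 5.85232/2 → 2, 8.81497/1 → 8; chars 28.
Subsquare: 1.85232/0.0833333 → 22 → w, 0.81497/0.0416667 → 19 → t; chars wt.
Extended square: 0.01898/0.00833333 → 2, 0.02330/0.00416667 → 5; chars 25.

LO28wt25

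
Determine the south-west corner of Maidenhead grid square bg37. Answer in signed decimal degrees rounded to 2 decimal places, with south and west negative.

-23.00, -154.00

Field B=1, G=6: +1·20° lon, +6·10° lat → SW at lon -160°, lat -30°.
Square 3, 7: +3·2° lon, +7·1° lat → SW at lon -154°, lat -23°.
latitude -23.00, longitude -154.00.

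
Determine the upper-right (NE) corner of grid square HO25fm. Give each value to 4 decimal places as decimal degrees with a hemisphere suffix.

55.5417° N, 35.5000° W

Field H=7, O=14: +7·20° lon, +14·10° lat → SW at lon -40°, lat 50°.
Square 2, 5: +2·2° lon, +5·1° lat → SW at lon -36°, lat 55°.
Subsquare f=5, m=12: +5·0.0833333° lon, +12·0.0416667° lat → SW at lon -35.5833°, lat 55.5°.
Cell spans 0.0833333° lon × 0.0416667° lat. NE corner is SW corner plus one full cell.
latitude 55.5417° N, longitude 35.5000° W.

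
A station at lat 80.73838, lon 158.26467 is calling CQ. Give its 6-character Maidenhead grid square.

Add 180° to longitude and 90° to latitude: 338.2647, 170.7384.
Field: lon ⌊338.2647/20⌋ = 16 → Q; lat ⌊170.7384/10⌋ = 17 → R.
Square: lon ⌊18.2647/2⌋ = 9; lat ⌊0.7384/1⌋ = 0.
Subsquare: lon ⌊0.2647/0.0833333⌋ = 3 → d; lat ⌊0.7384/0.0416667⌋ = 17 → r.

QR90dr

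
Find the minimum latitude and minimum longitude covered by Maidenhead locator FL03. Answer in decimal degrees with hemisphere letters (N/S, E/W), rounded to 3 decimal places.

23.000° N, 80.000° W

Field F=5, L=11: +5·20° lon, +11·10° lat → SW at lon -80°, lat 20°.
Square 0, 3: +0·2° lon, +3·1° lat → SW at lon -80°, lat 23°.
latitude 23.000° N, longitude 80.000° W.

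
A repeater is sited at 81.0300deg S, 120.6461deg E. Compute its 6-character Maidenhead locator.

Offset from 180°W / 90°S: lon 300.6461°, lat 8.9700°.
Field (20°×10°, letters A–R): 300.6461/20 → 15 → P, 8.9700/10 → 0 → A; chars PA.
Square (2°×1°, digits 0–9): 0.6461/2 → 0, 8.9700/1 → 8; chars 08.
Subsquare (5′×2.5′, letters a–x): 0.6461/0.0833333 → 7 → h, 0.9700/0.0416667 → 23 → x; chars hx.

PA08hx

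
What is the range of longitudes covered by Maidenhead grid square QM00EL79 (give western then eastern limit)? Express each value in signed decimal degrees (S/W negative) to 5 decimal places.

Field Q=16, M=12: +16·20° lon, +12·10° lat → SW at lon 140°, lat 30°.
Square 0, 0: +0·2° lon, +0·1° lat → SW at lon 140°, lat 30°.
Subsquare e=4, l=11: +4·0.0833333° lon, +11·0.0416667° lat → SW at lon 140.333°, lat 30.4583°.
Extended square 7, 9: +7·0.00833333° lon, +9·0.00416667° lat → SW at lon 140.392°, lat 30.4958°.
Cell spans 0.00833333° lon × 0.00416667° lat.
west 140.39167, east 140.40000.

140.39167, 140.40000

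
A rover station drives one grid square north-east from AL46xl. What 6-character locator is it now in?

AL56am

Longitude subsquare x = 23; +1 → 24, wraps to 0 = a, carry into square.
Longitude square 4; +1 → 5.
Latitude subsquare l = 11; +1 → 12 = m.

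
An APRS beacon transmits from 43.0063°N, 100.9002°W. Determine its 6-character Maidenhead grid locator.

Add 180° to longitude and 90° to latitude: 79.0998, 133.0063.
Field: lon ⌊79.0998/20⌋ = 3 → D; lat ⌊133.0063/10⌋ = 13 → N.
Square: lon ⌊19.0998/2⌋ = 9; lat ⌊3.0063/1⌋ = 3.
Subsquare: lon ⌊1.0998/0.0833333⌋ = 13 → n; lat ⌊0.0063/0.0416667⌋ = 0 → a.

DN93na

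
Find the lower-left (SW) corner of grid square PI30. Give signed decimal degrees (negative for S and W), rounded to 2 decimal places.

Field P=15, I=8: +15·20° lon, +8·10° lat → SW at lon 120°, lat -10°.
Square 3, 0: +3·2° lon, +0·1° lat → SW at lon 126°, lat -10°.
latitude -10.00, longitude 126.00.

-10.00, 126.00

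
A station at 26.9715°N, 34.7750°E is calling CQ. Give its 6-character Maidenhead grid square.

Add 180° to longitude and 90° to latitude: 214.7750, 116.9715.
Field: 214.7750/20 → 10 → K, 116.9715/10 → 11 → L; chars KL.
Square: 14.7750/2 → 7, 6.9715/1 → 6; chars 76.
Subsquare: 0.7750/0.0833333 → 9 → j, 0.9715/0.0416667 → 23 → x; chars jx.

KL76jx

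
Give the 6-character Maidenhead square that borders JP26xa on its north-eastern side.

JP36ab

Longitude subsquare x = 23; +1 → 24, wraps to 0 = a, carry into square.
Longitude square 2; +1 → 3.
Latitude subsquare a = 0; +1 → 1 = b.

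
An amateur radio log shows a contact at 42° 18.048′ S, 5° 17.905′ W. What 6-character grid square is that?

IE77iq

Shift to the Maidenhead origin (180°W, 90°S): lon 174.7016, lat 47.6992.
Field: lon ⌊174.7016/20⌋ = 8 → I; lat ⌊47.6992/10⌋ = 4 → E.
Square: lon ⌊14.7016/2⌋ = 7; lat ⌊7.6992/1⌋ = 7.
Subsquare: lon ⌊0.7016/0.0833333⌋ = 8 → i; lat ⌊0.6992/0.0416667⌋ = 16 → q.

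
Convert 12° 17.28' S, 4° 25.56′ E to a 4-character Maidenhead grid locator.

Shift to the Maidenhead origin (180°W, 90°S): lon 184.43, lat 77.71.
Field: 184.43/20 → 9 → J, 77.71/10 → 7 → H; chars JH.
Square: 4.43/2 → 2, 7.71/1 → 7; chars 27.

JH27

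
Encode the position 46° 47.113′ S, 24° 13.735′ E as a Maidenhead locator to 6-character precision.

KE23cf

Offset from 180°W / 90°S: lon 204.2289°, lat 43.2148°.
Field: 204.2289/20 → 10 → K, 43.2148/10 → 4 → E; chars KE.
Square: 4.2289/2 → 2, 3.2148/1 → 3; chars 23.
Subsquare: 0.2289/0.0833333 → 2 → c, 0.2148/0.0416667 → 5 → f; chars cf.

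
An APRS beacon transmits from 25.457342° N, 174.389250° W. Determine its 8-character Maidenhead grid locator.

AL25tk39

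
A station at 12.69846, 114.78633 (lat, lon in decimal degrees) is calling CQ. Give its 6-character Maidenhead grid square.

OK72jq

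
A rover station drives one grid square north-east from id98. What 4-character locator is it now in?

JD09

Longitude square 9; +1 → 10, wraps to 0, carry into field.
Longitude field I = 8; +1 → 9 = J.
Latitude square 8; +1 → 9.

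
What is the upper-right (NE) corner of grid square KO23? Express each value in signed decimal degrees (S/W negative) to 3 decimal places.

Field K=10, O=14: +10·20° lon, +14·10° lat → SW at lon 20°, lat 50°.
Square 2, 3: +2·2° lon, +3·1° lat → SW at lon 24°, lat 53°.
Cell spans 2° lon × 1° lat. NE corner is SW corner plus one full cell.
latitude 54.000, longitude 26.000.

54.000, 26.000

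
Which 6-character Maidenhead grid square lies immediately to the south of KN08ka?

KN07kx

Latitude subsquare a = 0; −1 → -1, wraps to 23 = x, carry into square.
Latitude square 8; −1 → 7.
The longitude characters are unchanged.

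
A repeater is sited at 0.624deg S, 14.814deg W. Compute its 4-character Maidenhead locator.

II29

Add 180° to longitude and 90° to latitude: 165.19, 89.38.
Field: lon ⌊165.19/20⌋ = 8 → I; lat ⌊89.38/10⌋ = 8 → I.
Square: lon ⌊5.19/2⌋ = 2; lat ⌊9.38/1⌋ = 9.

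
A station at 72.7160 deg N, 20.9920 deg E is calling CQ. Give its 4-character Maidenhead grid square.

Offset from 180°W / 90°S: lon 200.99°, lat 162.72°.
Field: 200.99/20 → 10 → K, 162.72/10 → 16 → Q; chars KQ.
Square: 0.99/2 → 0, 2.72/1 → 2; chars 02.

KQ02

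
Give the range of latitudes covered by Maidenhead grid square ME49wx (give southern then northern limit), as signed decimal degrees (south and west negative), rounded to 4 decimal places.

Field M=12, E=4: +12·20° lon, +4·10° lat → SW at lon 60°, lat -50°.
Square 4, 9: +4·2° lon, +9·1° lat → SW at lon 68°, lat -41°.
Subsquare w=22, x=23: +22·0.0833333° lon, +23·0.0416667° lat → SW at lon 69.8333°, lat -40.0417°.
Cell spans 0.0833333° lon × 0.0416667° lat.
south -40.0417, north -40.0000.

-40.0417, -40.0000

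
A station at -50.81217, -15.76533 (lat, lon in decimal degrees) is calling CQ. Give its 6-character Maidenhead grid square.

Offset from 180°W / 90°S: lon 164.2347°, lat 39.1878°.
Field (20°×10°, letters A–R): lon ⌊164.2347/20⌋ = 8 → I; lat ⌊39.1878/10⌋ = 3 → D.
Square (2°×1°, digits 0–9): lon ⌊4.2347/2⌋ = 2; lat ⌊9.1878/1⌋ = 9.
Subsquare (5′×2.5′, letters a–x): lon ⌊0.2347/0.0833333⌋ = 2 → c; lat ⌊0.1878/0.0416667⌋ = 4 → e.

ID29ce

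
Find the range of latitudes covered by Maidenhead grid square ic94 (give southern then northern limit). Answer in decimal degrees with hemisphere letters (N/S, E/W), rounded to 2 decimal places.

Field I=8, C=2: +8·20° lon, +2·10° lat → SW at lon -20°, lat -70°.
Square 9, 4: +9·2° lon, +4·1° lat → SW at lon -2°, lat -66°.
Cell spans 2° lon × 1° lat.
south 66.00° S, north 65.00° S.

66.00° S, 65.00° S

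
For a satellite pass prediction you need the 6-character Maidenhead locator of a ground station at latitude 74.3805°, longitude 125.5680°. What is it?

PQ24sj

Offset from 180°W / 90°S: lon 305.5680°, lat 164.3805°.
Field: lon ⌊305.5680/20⌋ = 15 → P; lat ⌊164.3805/10⌋ = 16 → Q.
Square: lon ⌊5.5680/2⌋ = 2; lat ⌊4.3805/1⌋ = 4.
Subsquare: lon ⌊1.5680/0.0833333⌋ = 18 → s; lat ⌊0.3805/0.0416667⌋ = 9 → j.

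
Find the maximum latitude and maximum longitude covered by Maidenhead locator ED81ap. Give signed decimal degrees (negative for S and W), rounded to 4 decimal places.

-58.3333, -83.9167

Field E=4, D=3: +4·20° lon, +3·10° lat → SW at lon -100°, lat -60°.
Square 8, 1: +8·2° lon, +1·1° lat → SW at lon -84°, lat -59°.
Subsquare a=0, p=15: +0·0.0833333° lon, +15·0.0416667° lat → SW at lon -84°, lat -58.375°.
Cell spans 0.0833333° lon × 0.0416667° lat. NE corner is SW corner plus one full cell.
latitude -58.3333, longitude -83.9167.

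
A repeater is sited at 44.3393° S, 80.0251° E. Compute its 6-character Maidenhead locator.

NE05ap

Offset from 180°W / 90°S: lon 260.0251°, lat 45.6607°.
Field (20°×10°, letters A–R): lon ⌊260.0251/20⌋ = 13 → N; lat ⌊45.6607/10⌋ = 4 → E.
Square (2°×1°, digits 0–9): lon ⌊0.0251/2⌋ = 0; lat ⌊5.6607/1⌋ = 5.
Subsquare (5′×2.5′, letters a–x): lon ⌊0.0251/0.0833333⌋ = 0 → a; lat ⌊0.6607/0.0416667⌋ = 15 → p.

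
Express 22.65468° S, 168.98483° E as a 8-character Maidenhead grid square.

RG47li82

Add 180° to longitude and 90° to latitude: 348.98483, 67.34532.
Field: 348.98483/20 → 17 → R, 67.34532/10 → 6 → G; chars RG.
Square: 8.98483/2 → 4, 7.34532/1 → 7; chars 47.
Subsquare: 0.98483/0.0833333 → 11 → l, 0.34532/0.0416667 → 8 → i; chars li.
Extended square: 0.06816/0.00833333 → 8, 0.01199/0.00416667 → 2; chars 82.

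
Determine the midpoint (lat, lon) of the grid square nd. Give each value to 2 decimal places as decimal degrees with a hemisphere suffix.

Field N=13, D=3: +13·20° lon, +3·10° lat → SW at lon 80°, lat -60°.
Cell spans 20° lon × 10° lat. Centre is SW corner plus half of each.
latitude 55.00° S, longitude 90.00° E.

55.00° S, 90.00° E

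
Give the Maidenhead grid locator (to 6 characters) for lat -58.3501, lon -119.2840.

Shift to the Maidenhead origin (180°W, 90°S): lon 60.7160, lat 31.6499.
Field (20°×10°, letters A–R): 60.7160/20 → 3 → D, 31.6499/10 → 3 → D; chars DD.
Square (2°×1°, digits 0–9): 0.7160/2 → 0, 1.6499/1 → 1; chars 01.
Subsquare (5′×2.5′, letters a–x): 0.7160/0.0833333 → 8 → i, 0.6499/0.0416667 → 15 → p; chars ip.

DD01ip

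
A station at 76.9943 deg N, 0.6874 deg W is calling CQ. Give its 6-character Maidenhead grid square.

IQ96px

Add 180° to longitude and 90° to latitude: 179.3126, 166.9943.
Field (20°×10°, letters A–R): 179.3126/20 → 8 → I, 166.9943/10 → 16 → Q; chars IQ.
Square (2°×1°, digits 0–9): 19.3126/2 → 9, 6.9943/1 → 6; chars 96.
Subsquare (5′×2.5′, letters a–x): 1.3126/0.0833333 → 15 → p, 0.9943/0.0416667 → 23 → x; chars px.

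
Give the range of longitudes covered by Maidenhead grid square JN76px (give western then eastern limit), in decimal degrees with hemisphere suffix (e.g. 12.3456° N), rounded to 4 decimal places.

15.2500° E, 15.3333° E

Field J=9, N=13: +9·20° lon, +13·10° lat → SW at lon 0°, lat 40°.
Square 7, 6: +7·2° lon, +6·1° lat → SW at lon 14°, lat 46°.
Subsquare p=15, x=23: +15·0.0833333° lon, +23·0.0416667° lat → SW at lon 15.25°, lat 46.9583°.
Cell spans 0.0833333° lon × 0.0416667° lat.
west 15.2500° E, east 15.3333° E.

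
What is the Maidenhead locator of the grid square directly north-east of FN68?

FN79

Longitude square 6; +1 → 7.
Latitude square 8; +1 → 9.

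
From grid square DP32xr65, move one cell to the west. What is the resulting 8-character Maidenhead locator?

DP32xr55

Longitude extended square 6; −1 → 5.
The latitude characters are unchanged.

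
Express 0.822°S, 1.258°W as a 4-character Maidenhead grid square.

II99

Shift to the Maidenhead origin (180°W, 90°S): lon 178.74, lat 89.18.
Field (20°×10°, letters A–R): 178.74/20 → 8 → I, 89.18/10 → 8 → I; chars II.
Square (2°×1°, digits 0–9): 18.74/2 → 9, 9.18/1 → 9; chars 99.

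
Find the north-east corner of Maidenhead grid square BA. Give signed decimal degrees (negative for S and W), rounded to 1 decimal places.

-80.0, -140.0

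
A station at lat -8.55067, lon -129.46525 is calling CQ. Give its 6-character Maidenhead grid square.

CI51gk

Offset from 180°W / 90°S: lon 50.5348°, lat 81.4493°.
Field: lon ⌊50.5348/20⌋ = 2 → C; lat ⌊81.4493/10⌋ = 8 → I.
Square: lon ⌊10.5348/2⌋ = 5; lat ⌊1.4493/1⌋ = 1.
Subsquare: lon ⌊0.5348/0.0833333⌋ = 6 → g; lat ⌊0.4493/0.0416667⌋ = 10 → k.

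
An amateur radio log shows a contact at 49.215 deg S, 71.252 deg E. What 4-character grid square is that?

ME50

Shift to the Maidenhead origin (180°W, 90°S): lon 251.25, lat 40.78.
Field (20°×10°, letters A–R): lon ⌊251.25/20⌋ = 12 → M; lat ⌊40.78/10⌋ = 4 → E.
Square (2°×1°, digits 0–9): lon ⌊11.25/2⌋ = 5; lat ⌊0.78/1⌋ = 0.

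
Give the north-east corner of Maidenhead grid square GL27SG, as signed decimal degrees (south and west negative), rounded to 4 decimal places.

27.2917, -54.4167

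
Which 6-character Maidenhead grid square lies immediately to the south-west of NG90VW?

NG90uv

Longitude subsquare v = 21; −1 → 20 = u.
Latitude subsquare w = 22; −1 → 21 = v.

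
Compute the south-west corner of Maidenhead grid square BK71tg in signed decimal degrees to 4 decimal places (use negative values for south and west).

11.2500, -144.4167

Field B=1, K=10: +1·20° lon, +10·10° lat → SW at lon -160°, lat 10°.
Square 7, 1: +7·2° lon, +1·1° lat → SW at lon -146°, lat 11°.
Subsquare t=19, g=6: +19·0.0833333° lon, +6·0.0416667° lat → SW at lon -144.417°, lat 11.25°.
latitude 11.2500, longitude -144.4167.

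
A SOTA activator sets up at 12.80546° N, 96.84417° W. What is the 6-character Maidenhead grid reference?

Offset from 180°W / 90°S: lon 83.1558°, lat 102.8055°.
Field (20°×10°, letters A–R): 83.1558/20 → 4 → E, 102.8055/10 → 10 → K; chars EK.
Square (2°×1°, digits 0–9): 3.1558/2 → 1, 2.8055/1 → 2; chars 12.
Subsquare (5′×2.5′, letters a–x): 1.1558/0.0833333 → 13 → n, 0.8055/0.0416667 → 19 → t; chars nt.

EK12nt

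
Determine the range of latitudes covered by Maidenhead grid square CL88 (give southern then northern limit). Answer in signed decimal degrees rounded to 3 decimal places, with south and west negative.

28.000, 29.000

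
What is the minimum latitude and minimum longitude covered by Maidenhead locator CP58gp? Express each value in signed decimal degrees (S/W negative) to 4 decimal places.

68.6250, -129.5000

Field C=2, P=15: +2·20° lon, +15·10° lat → SW at lon -140°, lat 60°.
Square 5, 8: +5·2° lon, +8·1° lat → SW at lon -130°, lat 68°.
Subsquare g=6, p=15: +6·0.0833333° lon, +15·0.0416667° lat → SW at lon -129.5°, lat 68.625°.
latitude 68.6250, longitude -129.5000.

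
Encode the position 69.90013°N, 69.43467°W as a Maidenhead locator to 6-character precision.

FP59gv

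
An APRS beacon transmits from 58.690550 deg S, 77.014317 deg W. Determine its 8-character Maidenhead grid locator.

Shift to the Maidenhead origin (180°W, 90°S): lon 102.98568, lat 31.30945.
Field: 102.98568/20 → 5 → F, 31.30945/10 → 3 → D; chars FD.
Square: 2.98568/2 → 1, 1.30945/1 → 1; chars 11.
Subsquare: 0.98568/0.0833333 → 11 → l, 0.30945/0.0416667 → 7 → h; chars lh.
Extended square: 0.06902/0.00833333 → 8, 0.01778/0.00416667 → 4; chars 84.

FD11lh84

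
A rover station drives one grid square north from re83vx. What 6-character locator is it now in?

RE84va

Latitude subsquare x = 23; +1 → 24, wraps to 0 = a, carry into square.
Latitude square 3; +1 → 4.
The longitude characters are unchanged.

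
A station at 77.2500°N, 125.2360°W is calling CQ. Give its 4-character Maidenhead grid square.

CQ77

Add 180° to longitude and 90° to latitude: 54.76, 167.25.
Field: lon ⌊54.76/20⌋ = 2 → C; lat ⌊167.25/10⌋ = 16 → Q.
Square: lon ⌊14.76/2⌋ = 7; lat ⌊7.25/1⌋ = 7.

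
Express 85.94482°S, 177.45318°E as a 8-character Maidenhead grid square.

Add 180° to longitude and 90° to latitude: 357.45318, 4.05518.
Field: 357.45318/20 → 17 → R, 4.05518/10 → 0 → A; chars RA.
Square: 17.45318/2 → 8, 4.05518/1 → 4; chars 84.
Subsquare: 1.45318/0.0833333 → 17 → r, 0.05518/0.0416667 → 1 → b; chars rb.
Extended square: 0.03651/0.00833333 → 4, 0.01351/0.00416667 → 3; chars 43.

RA84rb43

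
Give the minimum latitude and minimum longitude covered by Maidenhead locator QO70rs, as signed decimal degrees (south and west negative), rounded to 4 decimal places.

50.7500, 155.4167

Field Q=16, O=14: +16·20° lon, +14·10° lat → SW at lon 140°, lat 50°.
Square 7, 0: +7·2° lon, +0·1° lat → SW at lon 154°, lat 50°.
Subsquare r=17, s=18: +17·0.0833333° lon, +18·0.0416667° lat → SW at lon 155.417°, lat 50.75°.
latitude 50.7500, longitude 155.4167.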